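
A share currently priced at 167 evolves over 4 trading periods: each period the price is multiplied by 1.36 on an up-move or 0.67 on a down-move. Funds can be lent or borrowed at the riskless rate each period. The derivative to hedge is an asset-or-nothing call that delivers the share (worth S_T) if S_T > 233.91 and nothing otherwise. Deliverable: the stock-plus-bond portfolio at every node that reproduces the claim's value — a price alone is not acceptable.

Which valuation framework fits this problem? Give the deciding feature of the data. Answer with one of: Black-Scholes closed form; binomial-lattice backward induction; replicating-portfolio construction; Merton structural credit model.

framework: replicating-portfolio construction

Key observation: a price alone would not answer the question — the per-node share/bond construction on the spot-167, 1.36/0.67 tree is required, and only the replicating-portfolio method yields it.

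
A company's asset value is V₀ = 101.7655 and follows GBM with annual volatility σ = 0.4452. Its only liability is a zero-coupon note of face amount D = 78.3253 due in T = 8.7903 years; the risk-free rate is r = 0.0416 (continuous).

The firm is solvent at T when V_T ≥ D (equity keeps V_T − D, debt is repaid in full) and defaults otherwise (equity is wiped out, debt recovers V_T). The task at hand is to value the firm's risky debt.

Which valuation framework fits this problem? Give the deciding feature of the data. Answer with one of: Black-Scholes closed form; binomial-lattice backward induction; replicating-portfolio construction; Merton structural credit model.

framework: Merton structural credit model

Key observation: the asked-for credit quantity lives on the firm's capital structure — asset value, asset volatility, debt face 78.3253 — which is the structural model's domain.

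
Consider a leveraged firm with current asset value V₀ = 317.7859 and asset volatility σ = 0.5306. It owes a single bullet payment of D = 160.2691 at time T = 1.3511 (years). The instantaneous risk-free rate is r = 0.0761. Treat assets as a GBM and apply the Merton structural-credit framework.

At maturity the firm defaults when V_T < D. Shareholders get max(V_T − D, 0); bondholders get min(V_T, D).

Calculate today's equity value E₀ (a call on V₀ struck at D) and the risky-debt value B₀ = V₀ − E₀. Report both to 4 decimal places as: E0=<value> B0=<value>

E0=179.2988 B0=138.4871

Apply the equity-as-call identities (strike 160.2691, horizon 1.3511 years):
d₁ = [ln(V₀/D) + (r + σ²/2)T] / (σ√T)
   = [ln(317.7859/160.2691) + (0.0761 + 0.5·0.5306²)·1.3511] / (0.5306·√1.3511)
   = [0.684524 + 0.293011] / 0.616753 = 1.584970
d₂ = d₁ − σ√T = 1.584970 − 0.616753 = 0.968217
N(d₁) = 0.943513,  N(d₂) = 0.833532,  e^(−rT) = 0.902291
E₀ = V₀·N(d₁) − D·e^(−rT)·N(d₂)
   = 317.7859·0.943513 − 160.2691·0.902291·0.833532 = 179.298777
B₀ = V₀ − E₀ = 317.7859 − 179.298777 = 138.487123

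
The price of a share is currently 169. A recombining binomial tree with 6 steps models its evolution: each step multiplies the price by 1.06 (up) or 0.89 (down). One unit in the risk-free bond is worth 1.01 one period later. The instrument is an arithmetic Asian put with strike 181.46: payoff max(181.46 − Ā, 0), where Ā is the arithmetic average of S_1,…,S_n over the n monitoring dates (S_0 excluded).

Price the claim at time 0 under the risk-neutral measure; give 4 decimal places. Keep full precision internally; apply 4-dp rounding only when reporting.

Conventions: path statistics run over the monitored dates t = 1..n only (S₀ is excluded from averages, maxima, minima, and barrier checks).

price = 11.7075

No-arbitrage gives p* = (R−d)/(u−d) = 0.7059: enumerate every path, weight its payoff by its p*-probability, and discount by R^6.
Enumerate all 2^6 = 64 price paths (U = up ×1.06, D = down ×0.89); each path with k up-moves has probability p*^k·(1−p*)^(6−k).
DDDDDD: Ā=114.6349, payoff=66.8251, prob=0.000647
UDDDDD: Ā=136.5315, payoff=44.9285, prob=0.001554
DUDDDD: Ā=131.7431, payoff=49.7169, prob=0.001554
UUDDDD: Ā=156.9076, payoff=24.5524, prob=0.003729
DDUDDD: Ā=127.4815, payoff=53.9785, prob=0.001554
UDUDDD: Ā=151.8319, payoff=29.6281, prob=0.003729
DUUDDD: Ā=147.0436, payoff=34.4164, prob=0.003729
UUUDDD: Ā=175.1306, payoff=6.3294, prob=0.008949
DDDUDD: Ā=123.6887, payoff=57.7713, prob=0.001554
UDDUDD: Ā=147.3146, payoff=34.1454, prob=0.003729
DUDUDD: Ā=142.5263, payoff=38.9337, prob=0.003729
UUDUDD: Ā=169.7504, payoff=11.7096, prob=0.008949
DDUUDD: Ā=138.2647, payoff=43.1953, prob=0.003729
UDUUDD: Ā=164.6748, payoff=16.7852, prob=0.008949
DUUUDD: Ā=159.8864, payoff=21.5736, prob=0.008949
UUUUDD: Ā=190.4265, payoff=0.0000, prob=0.021477
DDDDUD: Ā=120.3131, payoff=61.1469, prob=0.001554
UDDDUD: Ā=143.2942, payoff=38.1658, prob=0.003729
DUDDUD: Ā=138.5059, payoff=42.9541, prob=0.003729
UUDDUD: Ā=164.9620, payoff=16.4980, prob=0.008949
DDUDUD: Ā=134.2443, payoff=47.2157, prob=0.003729
UDUDUD: Ā=159.8864, payoff=21.5736, prob=0.008949
DUUDUD: Ā=155.0981, payoff=26.3619, prob=0.008949
UUUDUD: Ā=184.7236, payoff=0.0000, prob=0.021477
DDDUUD: Ā=130.4514, payoff=51.0086, prob=0.003729
UDDUUD: Ā=155.3691, payoff=26.0909, prob=0.008949
DUDUUD: Ā=150.5808, payoff=30.8792, prob=0.008949
UUDUUD: Ā=179.3434, payoff=2.1166, prob=0.021477
DDUUUD: Ā=146.3191, payoff=35.1409, prob=0.008949
UDUUUD: Ā=174.2678, payoff=7.1922, prob=0.021477
DUUUUD: Ā=169.4794, payoff=11.9806, prob=0.021477
UUUUUD: Ā=201.8519, payoff=0.0000, prob=0.051545
DDDDDU: Ā=117.3087, payoff=64.1513, prob=0.001554
UDDDDU: Ā=139.7160, payoff=41.7440, prob=0.003729
DUDDDU: Ā=134.9277, payoff=46.5323, prob=0.003729
UUDDDU: Ā=160.7004, payoff=20.7596, prob=0.008949
DDUDDU: Ā=130.6661, payoff=50.7939, prob=0.003729
UDUDDU: Ā=155.6248, payoff=25.8352, prob=0.008949
DUUDDU: Ā=150.8364, payoff=30.6236, prob=0.008949
UUUDDU: Ā=179.6479, payoff=1.8121, prob=0.021477
DDDUDU: Ā=126.8732, payoff=54.5868, prob=0.003729
UDDUDU: Ā=151.1075, payoff=30.3525, prob=0.008949
DUDUDU: Ā=146.3191, payoff=35.1409, prob=0.008949
UUDUDU: Ā=174.2677, payoff=7.1923, prob=0.021477
DDUUDU: Ā=142.0575, payoff=39.4025, prob=0.008949
UDUUDU: Ā=169.1921, payoff=12.2679, prob=0.021477
DUUUDU: Ā=164.4038, payoff=17.0562, prob=0.021477
UUUUDU: Ā=195.8067, payoff=0.0000, prob=0.051545
DDDDUU: Ā=123.4976, payoff=57.9624, prob=0.003729
UDDDUU: Ā=147.0871, payoff=34.3729, prob=0.008949
DUDDUU: Ā=142.2987, payoff=39.1613, prob=0.008949
UUDDUU: Ā=169.4794, payoff=11.9806, prob=0.021477
DDUDUU: Ā=138.0371, payoff=43.4229, prob=0.008949
UDUDUU: Ā=164.4037, payoff=17.0563, prob=0.021477
DUUDUU: Ā=159.6154, payoff=21.8446, prob=0.021477
UUUDUU: Ā=190.1037, payoff=0.0000, prob=0.051545
DDDUUU: Ā=134.2443, payoff=47.2157, prob=0.008949
UDDUUU: Ā=159.8864, payoff=21.5736, prob=0.021477
DUDUUU: Ā=155.0981, payoff=26.3619, prob=0.021477
UUDUUU: Ā=184.7236, payoff=0.0000, prob=0.051545
DDUUUU: Ā=150.8365, payoff=30.6235, prob=0.021477
UDUUUU: Ā=179.6479, payoff=1.8121, prob=0.051545
DUUUUU: Ā=174.8596, payoff=6.6004, prob=0.051545
UUUUUU: Ā=208.2598, payoff=0.0000, prob=0.123707
Price = Σ prob·payoff / R^6 = 12.427749 / 1.061520 = 11.7075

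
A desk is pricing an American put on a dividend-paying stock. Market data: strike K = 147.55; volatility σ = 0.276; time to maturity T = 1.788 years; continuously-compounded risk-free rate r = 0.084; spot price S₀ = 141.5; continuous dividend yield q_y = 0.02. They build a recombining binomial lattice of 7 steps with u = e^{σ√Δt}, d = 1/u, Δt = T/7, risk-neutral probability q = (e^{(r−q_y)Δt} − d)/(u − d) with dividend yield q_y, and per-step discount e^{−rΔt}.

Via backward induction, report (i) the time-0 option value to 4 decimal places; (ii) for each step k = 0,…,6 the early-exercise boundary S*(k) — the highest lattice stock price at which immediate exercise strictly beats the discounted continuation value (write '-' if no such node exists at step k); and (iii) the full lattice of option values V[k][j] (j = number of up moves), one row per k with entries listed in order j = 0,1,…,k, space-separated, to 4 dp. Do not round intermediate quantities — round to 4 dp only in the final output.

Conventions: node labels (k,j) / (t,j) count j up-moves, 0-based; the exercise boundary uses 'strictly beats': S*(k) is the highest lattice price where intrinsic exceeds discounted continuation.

Δt=0.25543, u=1.14969, d=0.86980, q=0.52407, disc=e^(-rΔt)=0.97877
k=7 terminal: V=max(K-S,0) → 94.2536 77.1039 54.4356 24.4731 0.0000 0.0000 0.0000 0.0000
k=6: j=0 S=61.2742 intr=86.2758 cont=83.4560 V=86.2758[EX]; j=1 S=80.9911 intr=66.5589 cont=63.8395 V=66.5589[EX]; j=2 S=107.0525 intr=40.4975 cont=37.9109 V=40.4975[EX]; j=3 S=141.5000 intr=6.0500 cont=11.4002 V=11.4002[hold]; j=4 S=187.0321 intr=0.0000 cont=0.0000 V=0.0000[hold]; j=5 S=247.2156 intr=0.0000 cont=0.0000 V=0.0000[hold]; j=6 S=326.7650 intr=0.0000 cont=0.0000 V=0.0000[hold]  S*(6)=107.0525
k=5: j=0 S=70.4461 intr=77.1039 cont=74.3307 V=77.1039[EX]; j=1 S=93.1144 intr=54.4356 cont=51.7779 V=54.4356[EX]; j=2 S=123.0769 intr=24.4731 cont=24.7125 V=24.7125[hold]; j=3 S=162.6808 intr=0.0000 cont=5.3105 V=5.3105[hold]; j=4 S=215.0285 intr=0.0000 cont=0.0000 V=0.0000[hold]; j=5 S=284.2207 intr=0.0000 cont=0.0000 V=0.0000[hold]  S*(5)=93.1144
k=4: j=0 S=80.9911 intr=66.5589 cont=63.8395 V=66.5589[EX]; j=1 S=107.0525 intr=40.4975 cont=38.0337 V=40.4975[EX]; j=2 S=141.5000 intr=6.0500 cont=14.2357 V=14.2357[hold]; j=3 S=187.0321 intr=0.0000 cont=2.4738 V=2.4738[hold]; j=4 S=247.2156 intr=0.0000 cont=0.0000 V=0.0000[hold]  S*(4)=107.0525
k=3: j=0 S=93.1144 intr=54.4356 cont=51.7779 V=54.4356[EX]; j=1 S=123.0769 intr=24.4731 cont=26.1670 V=26.1670[hold]; j=2 S=162.6808 intr=0.0000 cont=7.9003 V=7.9003[hold]; j=3 S=215.0285 intr=0.0000 cont=1.1523 V=1.1523[hold]  S*(3)=93.1144
k=2: j=0 S=107.0525 intr=40.4975 cont=38.7798 V=40.4975[EX]; j=1 S=141.5000 intr=6.0500 cont=16.2417 V=16.2417[hold]; j=2 S=187.0321 intr=0.0000 cont=4.2712 V=4.2712[hold]  S*(2)=107.0525
k=1: j=0 S=123.0769 intr=24.4731 cont=27.1959 V=27.1959[hold]; j=1 S=162.6808 intr=0.0000 cont=9.7567 V=9.7567[hold]  S*(1)=-
k=0: j=0 S=141.5000 intr=6.0500 cont=17.6732 V=17.6732[hold]  S*(0)=-

price = 17.6732
boundary = - - 107.0525 93.1144 107.0525 93.1144 107.0525
tree:
17.6732
27.1959 9.7567
40.4975 16.2417 4.2712
54.4356 26.1670 7.9003 1.1523
66.5589 40.4975 14.2357 2.4738 0.0000
77.1039 54.4356 24.7125 5.3105 0.0000 0.0000
86.2758 66.5589 40.4975 11.4002 0.0000 0.0000 0.0000
94.2536 77.1039 54.4356 24.4731 0.0000 0.0000 0.0000 0.0000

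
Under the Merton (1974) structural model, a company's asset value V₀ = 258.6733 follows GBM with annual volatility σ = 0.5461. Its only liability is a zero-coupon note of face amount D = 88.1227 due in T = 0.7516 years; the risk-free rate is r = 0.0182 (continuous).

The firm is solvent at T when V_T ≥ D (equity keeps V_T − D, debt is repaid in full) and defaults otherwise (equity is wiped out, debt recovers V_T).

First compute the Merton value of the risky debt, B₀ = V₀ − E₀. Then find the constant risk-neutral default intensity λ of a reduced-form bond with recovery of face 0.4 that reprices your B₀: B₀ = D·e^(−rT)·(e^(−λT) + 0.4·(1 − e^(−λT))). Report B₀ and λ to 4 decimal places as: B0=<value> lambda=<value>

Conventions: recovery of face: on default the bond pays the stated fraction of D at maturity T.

B0=86.6739 lambda=0.0064

Work the structural quantities from V₀ = 258.6733 against face 88.1227:
d₁ = [ln(V₀/D) + (r + σ²/2)T] / (σ√T)
   = [ln(258.6733/88.1227) + (0.0182 + 0.5·0.5461²)·0.7516] / (0.5461·√0.7516)
   = [1.076836 + 0.125752] / 0.473441 = 2.540103
d₂ = d₁ − σ√T = 2.540103 − 0.473441 = 2.066662
N(d₁) = 0.994459,  N(d₂) = 0.980617,  e^(−rT) = 0.986414
E₀ = V₀·N(d₁) − D·e^(−rT)·N(d₂)
   = 258.6733·0.994459 − 88.1227·0.986414·0.980617 = 171.999403
B₀ = V₀ − E₀ = 258.6733 − 171.999403 = 86.673897
e^(−λT) = (B₀·e^(rT)/D − 0.4)/(1 − 0.4) = (86.6739·1.013773/88.1227 − 0.4)/0.6 = 0.99517659
λ = −ln(0.99517659)/0.7516 = 0.006433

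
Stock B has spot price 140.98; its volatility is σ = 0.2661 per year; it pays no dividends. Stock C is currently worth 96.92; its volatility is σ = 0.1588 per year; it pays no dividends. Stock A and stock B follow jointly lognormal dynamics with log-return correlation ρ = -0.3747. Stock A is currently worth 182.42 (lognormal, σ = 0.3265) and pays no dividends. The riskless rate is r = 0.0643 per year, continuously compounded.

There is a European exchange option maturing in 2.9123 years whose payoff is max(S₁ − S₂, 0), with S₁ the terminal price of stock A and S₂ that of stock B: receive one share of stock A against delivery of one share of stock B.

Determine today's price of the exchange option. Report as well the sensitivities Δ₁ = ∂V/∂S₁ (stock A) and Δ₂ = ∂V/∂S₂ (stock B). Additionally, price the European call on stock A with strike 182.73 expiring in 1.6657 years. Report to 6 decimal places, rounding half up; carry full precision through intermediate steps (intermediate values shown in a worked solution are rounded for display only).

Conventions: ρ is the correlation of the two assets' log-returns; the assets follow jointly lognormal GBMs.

σ_eff = √(σ₁² + σ₂² − 2ρσ₁σ₂) = √(0.3265² + 0.2661² − 2·-0.3747·0.3265·0.2661) = 0.492464
d₁ = (ln(S₁/S₂) + (q₂ − q₁ + σ_eff²/2)T) / (σ_eff√T) = (ln(182.42/140.98) + (0.0 − 0.0 + 0.121260)·2.9123) / 0.840412 = 0.726834
d₂ = d₁ − σ_eff√T = 0.726834 − 0.840412 = -0.113578
N(d₁) = 0.766336,  N(d₂) = 0.454786
V = S₁·e^{−q₁T}·N(d₁) − S₂·e^{−q₂T}·N(d₂) = 139.795035 − 64.115733 = 75.679302
Δ₁ = e^{−q₁T}·N(d₁) = 0.766336;  Δ₂ = −e^{−q₂T}·N(d₂) = -0.454786
[vanilla: stock A call K=182.73]
σ√T = 0.3265·√1.6657 = 0.421387
d₁ = (ln(S/K) + (r+σ²/2)T) / (σ√T) = (ln(182.42/182.73) + (0.0643+0.3265²/2)·1.6657) / 0.421387 = (-0.001698 + 0.195888) / 0.421387 = 0.460835
d₂ = d₁ − σ√T = 0.460835 − 0.421387 = 0.039448
e^{−rT} = 0.898432
N(d₁) = 0.677542,  N(d₂) = 0.515733
price = S·N(d₁) − K·e^{−rT}·N(d₂) = 123.597150 − 84.668177 = 38.928973

exchange price = 75.679302
Δ1 = 0.766336
Δ2 = -0.454786
price(stock A call K=182.73) = 38.928973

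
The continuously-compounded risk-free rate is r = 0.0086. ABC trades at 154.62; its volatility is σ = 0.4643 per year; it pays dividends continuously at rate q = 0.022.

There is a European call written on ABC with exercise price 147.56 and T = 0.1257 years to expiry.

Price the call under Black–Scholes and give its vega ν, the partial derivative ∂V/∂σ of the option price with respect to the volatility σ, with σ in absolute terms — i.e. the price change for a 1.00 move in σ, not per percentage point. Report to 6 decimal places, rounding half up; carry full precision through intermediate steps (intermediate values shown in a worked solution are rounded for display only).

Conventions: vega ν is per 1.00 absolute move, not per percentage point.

price = 13.655332
ν = 20.470303

σ√T = 0.4643·√0.1257 = 0.164614
d₁ = (ln(S/K) + (r−q+σ²/2)T) / (σ√T) = (ln(154.62/147.56) + (0.0086−0.022+0.4643²/2)·0.1257) / 0.164614 = (0.046736 + 0.011864) / 0.164614 = 0.355985
d₂ = d₁ − σ√T = 0.355985 − 0.164614 = 0.191371
e^{−rT} = 0.998920
e^{−qT} = 0.997238
N(d₁) = 0.639074,  N(d₂) = 0.575883
Call price V = S·e^{−qT}·N(d₁) − K·e^{−rT}·N(d₂) = 98.540771 − 84.885439 = 13.655332
φ(d₁) = (1/√(2π))·e^{−d₁²/2} = 0.374448
ν = S·e^{−qT}·φ(d₁)·√T = 20.470303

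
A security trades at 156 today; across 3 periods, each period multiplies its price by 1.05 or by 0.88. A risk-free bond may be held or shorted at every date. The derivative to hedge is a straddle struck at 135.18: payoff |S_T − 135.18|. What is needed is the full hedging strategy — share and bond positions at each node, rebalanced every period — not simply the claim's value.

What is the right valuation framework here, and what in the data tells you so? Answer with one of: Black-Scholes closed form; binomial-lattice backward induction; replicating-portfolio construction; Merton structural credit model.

Key observation: a price alone would not answer the question — the per-node share/bond construction on the spot-156, 1.05/0.88 tree is required, and only the replicating-portfolio method yields it.

framework: replicating-portfolio construction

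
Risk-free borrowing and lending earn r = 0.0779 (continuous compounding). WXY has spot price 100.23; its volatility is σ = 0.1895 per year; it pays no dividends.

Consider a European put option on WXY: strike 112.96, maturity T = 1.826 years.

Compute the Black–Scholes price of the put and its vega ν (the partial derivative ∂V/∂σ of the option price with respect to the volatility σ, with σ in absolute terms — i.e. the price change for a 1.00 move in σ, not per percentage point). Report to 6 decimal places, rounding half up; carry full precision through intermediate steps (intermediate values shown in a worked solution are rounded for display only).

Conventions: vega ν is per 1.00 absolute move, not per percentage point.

σ√T = 0.1895·√1.826 = 0.256071
d₁ = (ln(S/K) + (r+σ²/2)T) / (σ√T) = (ln(100.23/112.96) + (0.0779+0.1895²/2)·1.826) / 0.256071 = (-0.119566 + 0.175031) / 0.256071 = 0.216601
d₂ = d₁ − σ√T = 0.216601 − 0.256071 = -0.039469
e^{−rT} = 0.867408
N(−d₁) = 0.414260,  N(−d₂) = 0.515742
Put price V = K·e^{−rT}·N(−d₂) − S·N(−d₁) = 50.533647 − 41.521230 = 9.012417
φ(d₁) = (1/√(2π))·e^{−d₁²/2} = 0.389693
ν = S·φ(d₁)·√T = 52.780132

price = 9.012417
ν = 52.780132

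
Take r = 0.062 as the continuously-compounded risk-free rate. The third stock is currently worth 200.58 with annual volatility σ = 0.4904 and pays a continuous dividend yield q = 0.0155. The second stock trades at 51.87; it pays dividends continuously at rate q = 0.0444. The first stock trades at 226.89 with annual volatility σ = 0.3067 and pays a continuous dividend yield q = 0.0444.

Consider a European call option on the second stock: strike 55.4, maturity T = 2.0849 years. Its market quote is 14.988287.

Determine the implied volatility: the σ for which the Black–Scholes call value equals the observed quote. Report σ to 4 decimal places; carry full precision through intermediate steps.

sigma = 0.5841

At σ = 0.5841 the Black–Scholes value reproduces the quote:
σ√T = 0.5841·√2.0849 = 0.843393
d₁ = (ln(S/K) + (r−q+σ²/2)T) / (σ√T) = (ln(51.87/55.4) + (0.062−0.0444+0.5841²/2)·2.0849) / 0.843393 = (-0.065839 + 0.392350) / 0.843393 = 0.387140
d₂ = d₁ − σ√T = 0.387140 − 0.843393 = -0.456253
e^{−rT} = 0.878742
e^{−qT} = 0.911586
N(d₁) = 0.650674,  N(d₂) = 0.324104
V = S·e^{−qT}·N(d₁) − K·e^{−rT}·N(d₂) = 30.766423 − 15.778135 = 14.988287 (matching the quote); vega is positive throughout, so no other σ reproduces this price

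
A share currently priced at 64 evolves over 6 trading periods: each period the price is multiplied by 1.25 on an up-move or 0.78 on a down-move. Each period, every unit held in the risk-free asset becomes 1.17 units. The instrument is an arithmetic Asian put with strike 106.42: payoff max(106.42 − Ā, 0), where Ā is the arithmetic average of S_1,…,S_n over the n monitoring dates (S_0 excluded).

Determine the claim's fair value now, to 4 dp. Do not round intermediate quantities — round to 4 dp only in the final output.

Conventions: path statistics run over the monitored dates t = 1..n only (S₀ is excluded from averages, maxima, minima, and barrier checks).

price = 3.6191

Under the martingale measure an up-move has probability p* = 0.8298; value the claim as the probability-weighted average of per-path payoffs, discounted 6 periods at R = 1.17.
Enumerate all 2^6 = 64 price paths (U = up ×1.25, D = down ×0.78); each path with k up-moves has probability p*^k·(1−p*)^(6−k).
DDDDDD: Ā=29.3015, payoff=77.1185, prob=0.000024
UDDDDD: Ā=46.9576, payoff=59.4624, prob=0.000119
DUDDDD: Ā=41.9443, payoff=64.4757, prob=0.000119
UUDDDD: Ā=67.2184, payoff=39.2016, prob=0.000578
DDUDDD: Ā=38.0339, payoff=68.3861, prob=0.000119
UDUDDD: Ā=60.9517, payoff=45.4683, prob=0.000578
DUUDDD: Ā=55.9384, payoff=50.4816, prob=0.000578
UUUDDD: Ā=89.6448, payoff=16.7752, prob=0.002818
DDDUDD: Ā=34.9838, payoff=71.4362, prob=0.000119
UDDUDD: Ā=56.0637, payoff=50.3563, prob=0.000578
DUDUDD: Ā=51.0504, payoff=55.3696, prob=0.000578
UUDUDD: Ā=81.8115, payoff=24.6085, prob=0.002818
DDUUDD: Ā=47.1400, payoff=59.2800, prob=0.000578
UDUUDD: Ā=75.5448, payoff=30.8752, prob=0.002818
DUUUDD: Ā=70.5315, payoff=35.8885, prob=0.002818
UUUUDD: Ā=113.0312, payoff=0.0000, prob=0.013736
DDDDUD: Ā=32.6047, payoff=73.8153, prob=0.000119
UDDDUD: Ā=52.2511, payoff=54.1689, prob=0.000578
DUDDUD: Ā=47.2377, payoff=59.1823, prob=0.000578
UUDDUD: Ā=75.7015, payoff=30.7185, prob=0.002818
DDUDUD: Ā=43.3273, payoff=63.0927, prob=0.000578
UDUDUD: Ā=69.4348, payoff=36.9852, prob=0.002818
DUUDUD: Ā=64.4215, payoff=41.9985, prob=0.002818
UUUDUD: Ā=103.2396, payoff=3.1804, prob=0.013736
DDDUUD: Ā=40.2772, payoff=66.1428, prob=0.000578
UDDUUD: Ā=64.5468, payoff=41.8732, prob=0.002818
DUDUUD: Ā=59.5335, payoff=46.8865, prob=0.002818
UUDUUD: Ā=95.4062, payoff=11.0137, prob=0.013736
DDUUUD: Ā=55.6231, payoff=50.7969, prob=0.002818
UDUUUD: Ā=89.1396, payoff=17.2804, prob=0.013736
DUUUUD: Ā=84.1262, payoff=22.2937, prob=0.013736
UUUUUD: Ā=134.8177, payoff=0.0000, prob=0.066962
DDDDDU: Ā=30.7490, payoff=75.6710, prob=0.000119
UDDDDU: Ā=49.2772, payoff=57.1428, prob=0.000578
DUDDDU: Ā=44.2639, payoff=62.1561, prob=0.000578
UUDDDU: Ā=70.9357, payoff=35.4843, prob=0.002818
DDUDDU: Ā=40.3535, payoff=66.0665, prob=0.000578
UDUDDU: Ā=64.6690, payoff=41.7510, prob=0.002818
DUUDDU: Ā=59.6557, payoff=46.7643, prob=0.002818
UUUDDU: Ā=95.6021, payoff=10.8179, prob=0.013736
DDDUDU: Ā=37.3034, payoff=69.1166, prob=0.000578
UDDUDU: Ā=59.7810, payoff=46.6390, prob=0.002818
DUDUDU: Ā=54.7677, payoff=51.6523, prob=0.002818
UUDUDU: Ā=87.7687, payoff=18.6513, prob=0.013736
DDUUDU: Ā=50.8573, payoff=55.5627, prob=0.002818
UDUUDU: Ā=81.5021, payoff=24.9179, prob=0.013736
DUUUDU: Ā=76.4887, payoff=29.9312, prob=0.013736
UUUUDU: Ā=122.5781, payoff=0.0000, prob=0.066962
DDDDUU: Ā=34.9243, payoff=71.4957, prob=0.000578
UDDDUU: Ā=55.9684, payoff=50.4516, prob=0.002818
DUDDUU: Ā=50.9551, payoff=55.4649, prob=0.002818
UUDDUU: Ā=81.6587, payoff=24.7613, prob=0.013736
DDUDUU: Ā=47.0447, payoff=59.3753, prob=0.002818
UDUDUU: Ā=75.3921, payoff=31.0279, prob=0.013736
DUUDUU: Ā=70.3787, payoff=36.0412, prob=0.013736
UUUDUU: Ā=112.7865, payoff=0.0000, prob=0.066962
DDDUUU: Ā=43.9945, payoff=62.4255, prob=0.002818
UDDUUU: Ā=70.5041, payoff=35.9159, prob=0.013736
DUDUUU: Ā=65.4908, payoff=40.9293, prob=0.013736
UUDUUU: Ā=104.9531, payoff=1.4669, prob=0.066962
DDUUUU: Ā=61.5804, payoff=44.8396, prob=0.013736
UDUUUU: Ā=98.6865, payoff=7.7335, prob=0.066962
DUUUUU: Ā=93.6731, payoff=12.7469, prob=0.066962
UUUUUU: Ā=150.1172, payoff=0.0000, prob=0.326438
Price = Σ prob·payoff / R^6 = 9.283598 / 2.565164 = 3.6191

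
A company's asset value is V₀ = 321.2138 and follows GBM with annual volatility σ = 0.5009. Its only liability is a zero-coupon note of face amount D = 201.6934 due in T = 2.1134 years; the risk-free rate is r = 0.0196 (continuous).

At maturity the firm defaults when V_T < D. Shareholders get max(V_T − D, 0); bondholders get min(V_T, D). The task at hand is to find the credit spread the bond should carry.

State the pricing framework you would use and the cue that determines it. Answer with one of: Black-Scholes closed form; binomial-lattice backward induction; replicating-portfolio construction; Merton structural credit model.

Key observation: a levered firm with one bullet debt due at 2.1134 years is the canonical structural-credit setup: equity is a call on the firm's assets struck at the face value.

framework: Merton structural credit model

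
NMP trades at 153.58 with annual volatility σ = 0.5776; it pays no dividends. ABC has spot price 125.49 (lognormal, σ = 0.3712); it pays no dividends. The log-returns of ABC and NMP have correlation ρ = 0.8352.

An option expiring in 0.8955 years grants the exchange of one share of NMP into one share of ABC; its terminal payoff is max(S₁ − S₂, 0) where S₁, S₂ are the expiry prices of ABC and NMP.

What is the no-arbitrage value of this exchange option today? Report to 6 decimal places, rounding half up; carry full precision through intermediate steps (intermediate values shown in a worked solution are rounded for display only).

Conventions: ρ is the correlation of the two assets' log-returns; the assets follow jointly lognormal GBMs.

exchange price = 7.002316

σ_eff = √(σ₁² + σ₂² − 2ρσ₁σ₂) = √(0.3712² + 0.5776² − 2·0.8352·0.3712·0.5776) = 0.336554
d₁ = (ln(S₁/S₂) + (q₂ − q₁ + σ_eff²/2)T) / (σ_eff√T) = (ln(125.49/153.58) + (0.0 − 0.0 + 0.056634)·0.8955) / 0.318484 = -0.474998
d₂ = d₁ − σ_eff√T = -0.474998 − 0.318484 = -0.793482
N(d₁) = 0.317394,  N(d₂) = 0.213748
V = S₁·e^{−q₁T}·N(d₁) − S₂·e^{−q₂T}·N(d₂) = 39.829805 − 32.827489 = 7.002316
Key observation: r never enters — measured in units of NMP, the claim is a call on S₁/S₂ struck at 1, so only the dividend yields and σ_eff matter.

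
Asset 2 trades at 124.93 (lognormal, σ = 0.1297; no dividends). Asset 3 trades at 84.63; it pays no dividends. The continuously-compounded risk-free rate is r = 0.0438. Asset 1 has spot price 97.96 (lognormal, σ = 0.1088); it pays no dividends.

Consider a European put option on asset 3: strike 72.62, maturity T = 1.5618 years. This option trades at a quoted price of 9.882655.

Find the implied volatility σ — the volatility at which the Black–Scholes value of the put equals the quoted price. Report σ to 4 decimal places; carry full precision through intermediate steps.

At σ = 0.4547 the Black–Scholes value reproduces the quote:
σ√T = 0.4547·√1.5618 = 0.568248
d₁ = (ln(S/K) + (r+σ²/2)T) / (σ√T) = (ln(84.63/72.62) + (0.0438+0.4547²/2)·1.5618) / 0.568248 = (0.153048 + 0.229860) / 0.568248 = 0.673840
d₂ = d₁ − σ√T = 0.673840 − 0.568248 = 0.105592
e^{−rT} = 0.933880
N(−d₁) = 0.250207,  N(−d₂) = 0.457953
V = K·e^{−rT}·N(−d₂) − S·N(−d₁) = 31.057633 − 21.174979 = 9.882655 (matching the quote); vega is positive throughout, so no other σ reproduces this price

sigma = 0.4547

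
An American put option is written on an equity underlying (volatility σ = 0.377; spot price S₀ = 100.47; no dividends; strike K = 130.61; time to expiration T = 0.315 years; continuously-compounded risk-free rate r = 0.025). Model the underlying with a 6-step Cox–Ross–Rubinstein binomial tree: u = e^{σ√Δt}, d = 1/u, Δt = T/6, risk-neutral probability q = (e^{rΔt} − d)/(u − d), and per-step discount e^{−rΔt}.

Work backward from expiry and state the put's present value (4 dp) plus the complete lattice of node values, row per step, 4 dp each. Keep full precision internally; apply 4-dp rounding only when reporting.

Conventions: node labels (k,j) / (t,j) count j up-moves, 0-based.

price = 30.9589
tree:
30.9589
38.4545 23.1156
46.0809 30.4543 15.4168
53.0762 38.4545 22.0758 8.4162
59.4925 46.0809 30.1400 13.6070 2.9492
65.3779 53.0762 38.4545 21.0754 5.7455 0.0000
70.7763 59.4925 46.0809 30.1400 11.1929 0.0000 0.0000

Δt=0.05250  u=1.09022  d=0.91724  q=0.48601  discount=0.99869
step 6 (expiry): payoffs max(K−S,0) = 70.7763 59.4925 46.0809 30.1400 11.1929 0.0000 0.0000
k=5: (k=5,j=0): S=65.2321, K−S=65.3779, hold=65.2066 ⇒ V=65.3779 exercise | (k=5,j=1): S=77.5338, K−S=53.0762, hold=52.9048 ⇒ V=53.0762 exercise | (k=5,j=2): S=92.1555, K−S=38.4545, hold=38.2832 ⇒ V=38.4545 exercise | (k=5,j=3): S=109.5346, K−S=21.0754, hold=20.9041 ⇒ V=21.0754 exercise | (k=5,j=4): S=130.1912, K−S=0.4188, hold=5.7455 ⇒ V=5.7455 continue | (k=5,j=5): S=154.7432, K−S=0.0000, hold=0.0000 ⇒ V=0.0000 continue
k=4: (k=4,j=0): S=71.1175, K−S=59.4925, hold=59.3212 ⇒ V=59.4925 exercise | (k=4,j=1): S=84.5291, K−S=46.0809, hold=45.9096 ⇒ V=46.0809 exercise | (k=4,j=2): S=100.4700, K−S=30.1400, hold=29.9687 ⇒ V=30.1400 exercise | (k=4,j=3): S=119.4171, K−S=11.1929, hold=13.6070 ⇒ V=13.6070 continue | (k=4,j=4): S=141.9373, K−S=0.0000, hold=2.9492 ⇒ V=2.9492 continue
k=3: (k=3,j=0): S=77.5338, K−S=53.0762, hold=52.9048 ⇒ V=53.0762 exercise | (k=3,j=1): S=92.1555, K−S=38.4545, hold=38.2832 ⇒ V=38.4545 exercise | (k=3,j=2): S=109.5346, K−S=21.0754, hold=22.0758 ⇒ V=22.0758 continue | (k=3,j=3): S=130.1912, K−S=0.4188, hold=8.4162 ⇒ V=8.4162 continue
k=2: (k=2,j=0): S=84.5291, K−S=46.0809, hold=45.9096 ⇒ V=46.0809 exercise | (k=2,j=1): S=100.4700, K−S=30.1400, hold=30.4543 ⇒ V=30.4543 continue | (k=2,j=2): S=119.4171, K−S=11.1929, hold=15.4168 ⇒ V=15.4168 continue
k=1: (k=1,j=0): S=92.1555, K−S=38.4545, hold=38.4357 ⇒ V=38.4545 exercise | (k=1,j=1): S=109.5346, K−S=21.0754, hold=23.1156 ⇒ V=23.1156 continue
k=0: (k=0,j=0): S=100.4700, K−S=30.1400, hold=30.9589 ⇒ V=30.9589 continue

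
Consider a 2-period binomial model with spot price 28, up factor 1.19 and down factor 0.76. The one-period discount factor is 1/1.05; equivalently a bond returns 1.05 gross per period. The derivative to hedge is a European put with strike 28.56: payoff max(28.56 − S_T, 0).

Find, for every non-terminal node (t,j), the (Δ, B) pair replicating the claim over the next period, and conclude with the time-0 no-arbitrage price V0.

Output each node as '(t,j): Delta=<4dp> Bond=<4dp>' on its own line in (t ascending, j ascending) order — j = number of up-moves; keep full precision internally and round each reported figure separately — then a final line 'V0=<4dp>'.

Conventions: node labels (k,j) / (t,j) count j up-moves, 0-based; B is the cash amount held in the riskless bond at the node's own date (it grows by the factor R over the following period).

Arbitrage-free pricing uses the up-move probability p* = (R−d)/(u−d) = 0.6744, discounting each step at R = 1.05.
Expiry values: V(2,0)=12.3872, V(2,1)=3.2368, V(2,2)=0.0000
(1,0): S=21.2800. Δ = (V_up−V_dn)/(S_up−S_dn) = (3.2368−12.3872)/(25.3232−16.1728) = -1.0000. V = [p*·3.2368 + (1−p*)·12.3872]/1.05 = 5.9200. B = V − Δ·S = 27.2000.
(1,1): S=33.3200. Δ = (V_up−V_dn)/(S_up−S_dn) = (0.0000−3.2368)/(39.6508−25.3232) = -0.2259. V = [p*·0.0000 + (1−p*)·3.2368]/1.05 = 1.0037. B = V − Δ·S = 8.5311.
(0,0): S=28.0000. Δ = (V_up−V_dn)/(S_up−S_dn) = (1.0037−5.9200)/(33.3200−21.2800) = -0.4083. V = [p*·1.0037 + (1−p*)·5.9200]/1.05 = 2.4803. B = V − Δ·S = 13.9137.
Verification: the root portfolio costs Δ(0,0)·S0 + B(0,0) = 2.4803, matching V0.

(0,0): Delta=-0.4083 Bond=13.9137
(1,0): Delta=-1.0000 Bond=27.2000
(1,1): Delta=-0.2259 Bond=8.5311
V0=2.4803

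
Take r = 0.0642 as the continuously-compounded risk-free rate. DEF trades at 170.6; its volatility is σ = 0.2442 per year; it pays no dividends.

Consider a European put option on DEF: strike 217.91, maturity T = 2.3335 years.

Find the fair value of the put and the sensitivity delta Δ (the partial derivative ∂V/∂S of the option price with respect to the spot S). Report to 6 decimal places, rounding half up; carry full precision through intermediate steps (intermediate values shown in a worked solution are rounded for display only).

σ√T = 0.2442·√2.3335 = 0.373035
d₁ = (ln(S/K) + (r+σ²/2)T) / (σ√T) = (ln(170.6/217.91) + (0.0642+0.2442²/2)·2.3335) / 0.373035 = (-0.244760 + 0.219388) / 0.373035 = -0.068016
d₂ = d₁ − σ√T = -0.068016 − 0.373035 = -0.441051
e^{−rT} = 0.860871
N(−d₁) = 0.527113,  N(−d₂) = 0.670412
Put price V = K·e^{−rT}·N(−d₂) − S·N(−d₁) = 125.764159 − 89.925554 = 35.838605
Δ = −N(−d₁) = -0.527113

price = 35.838605
Δ = -0.527113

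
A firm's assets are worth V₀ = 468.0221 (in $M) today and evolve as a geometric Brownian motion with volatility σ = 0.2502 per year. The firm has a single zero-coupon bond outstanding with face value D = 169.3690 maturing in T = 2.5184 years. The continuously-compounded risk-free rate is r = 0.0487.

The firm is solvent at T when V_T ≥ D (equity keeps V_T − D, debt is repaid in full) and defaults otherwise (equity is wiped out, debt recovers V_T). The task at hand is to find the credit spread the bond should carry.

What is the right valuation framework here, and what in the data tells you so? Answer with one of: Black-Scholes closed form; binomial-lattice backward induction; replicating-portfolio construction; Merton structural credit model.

framework: Merton structural credit model

Key observation: with the firm-asset dynamics (V₀ = 468.0221) and a single zero-coupon liability of face 169.3690 given, debt value, spread, and default probability all derive from the option view of the balance sheet.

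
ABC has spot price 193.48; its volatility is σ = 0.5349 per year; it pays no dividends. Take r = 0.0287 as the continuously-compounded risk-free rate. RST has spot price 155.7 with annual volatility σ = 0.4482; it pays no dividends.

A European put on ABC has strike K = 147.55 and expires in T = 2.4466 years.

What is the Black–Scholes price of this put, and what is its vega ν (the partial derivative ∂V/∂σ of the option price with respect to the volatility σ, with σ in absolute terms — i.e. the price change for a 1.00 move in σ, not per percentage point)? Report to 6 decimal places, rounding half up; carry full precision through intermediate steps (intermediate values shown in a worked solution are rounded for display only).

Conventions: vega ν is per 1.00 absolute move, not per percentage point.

σ√T = 0.5349·√2.4466 = 0.836670
d₁ = (ln(S/K) + (r+σ²/2)T) / (σ√T) = (ln(193.48/147.55) + (0.0287+0.5349²/2)·2.4466) / 0.836670 = (0.271007 + 0.420226) / 0.836670 = 0.826171
d₂ = d₁ − σ√T = 0.826171 − 0.836670 = -0.010498
e^{−rT} = 0.932191
N(−d₁) = 0.204353,  N(−d₂) = 0.504188
Put price V = K·e^{−rT}·N(−d₂) − S·N(−d₁) = 69.348462 − 39.538304 = 29.810159
φ(d₁) = (1/√(2π))·e^{−d₁²/2} = 0.283592
ν = S·φ(d₁)·√T = 85.824601

price = 29.810159
ν = 85.824601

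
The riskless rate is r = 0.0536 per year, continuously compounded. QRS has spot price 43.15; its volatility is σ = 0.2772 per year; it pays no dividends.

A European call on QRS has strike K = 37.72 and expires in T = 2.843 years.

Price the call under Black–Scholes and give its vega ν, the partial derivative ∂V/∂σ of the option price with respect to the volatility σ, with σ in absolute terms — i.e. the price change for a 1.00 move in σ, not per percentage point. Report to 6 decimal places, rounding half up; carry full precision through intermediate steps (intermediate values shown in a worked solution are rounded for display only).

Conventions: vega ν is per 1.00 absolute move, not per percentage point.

σ√T = 0.2772·√2.843 = 0.467392
d₁ = (ln(S/K) + (r+σ²/2)T) / (σ√T) = (ln(43.15/37.72) + (0.0536+0.2772²/2)·2.843) / 0.467392 = (0.134492 + 0.261613) / 0.467392 = 0.847478
d₂ = d₁ − σ√T = 0.847478 − 0.467392 = 0.380085
e^{−rT} = 0.858658
N(d₁) = 0.801636,  N(d₂) = 0.648059
Call price V = S·N(d₁) − K·e^{−rT}·N(d₂) = 34.590572 − 20.989703 = 13.600870
φ(d₁) = (1/√(2π))·e^{−d₁²/2} = 0.278581
ν = S·φ(d₁)·√T = 20.268433

price = 13.600870
ν = 20.268433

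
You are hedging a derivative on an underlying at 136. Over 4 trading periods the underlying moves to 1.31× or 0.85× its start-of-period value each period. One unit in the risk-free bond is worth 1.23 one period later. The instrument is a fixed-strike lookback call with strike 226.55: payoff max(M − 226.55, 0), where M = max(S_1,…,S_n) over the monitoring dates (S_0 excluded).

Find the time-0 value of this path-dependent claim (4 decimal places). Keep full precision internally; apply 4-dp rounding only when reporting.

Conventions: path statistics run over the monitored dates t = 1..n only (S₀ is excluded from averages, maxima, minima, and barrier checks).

With p* = (R−d)/(u−d) = 0.8261, sum probability × payoff across the paths and divide by R^4.
Enumerate all 2^4 = 16 price paths (U = up ×1.31, D = down ×0.85); each path with k up-moves has probability p*^k·(1−p*)^(4−k).
DDDD: M=115.6000, payoff=0.0000, prob=0.000915
UDDD: M=178.1600, payoff=0.0000, prob=0.004345
DUDD: M=151.4360, payoff=0.0000, prob=0.004345
UUDD: M=233.3896, payoff=6.8396, prob=0.020640
DDUD: M=128.7206, payoff=0.0000, prob=0.004345
UDUD: M=198.3812, payoff=0.0000, prob=0.020640
DUUD: M=198.3812, payoff=0.0000, prob=0.020640
UUUD: M=305.7404, payoff=79.1904, prob=0.098041
DDDU: M=115.6000, payoff=0.0000, prob=0.004345
UDDU: M=178.1600, payoff=0.0000, prob=0.020640
DUDU: M=168.6240, payoff=0.0000, prob=0.020640
UUDU: M=259.8793, payoff=33.3293, prob=0.098041
DDUU: M=168.6240, payoff=0.0000, prob=0.020640
UDUU: M=259.8793, payoff=33.3293, prob=0.098041
DUUU: M=259.8793, payoff=33.3293, prob=0.098041
UUUU: M=400.5199, payoff=173.9699, prob=0.465697
Price = Σ prob·payoff / R^4 = 98.725250 / 2.288866 = 43.1328

price = 43.1328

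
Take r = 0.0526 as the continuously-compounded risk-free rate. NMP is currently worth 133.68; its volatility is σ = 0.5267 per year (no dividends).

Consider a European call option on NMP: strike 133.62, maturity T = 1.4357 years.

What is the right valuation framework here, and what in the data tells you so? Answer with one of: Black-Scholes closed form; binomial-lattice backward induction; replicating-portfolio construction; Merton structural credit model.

Key observation: the strike-133.62 call on NMP is European-exercise on a continuously-modelled lognormal underlying, so its value is a single closed-form evaluation.

framework: Black-Scholes closed form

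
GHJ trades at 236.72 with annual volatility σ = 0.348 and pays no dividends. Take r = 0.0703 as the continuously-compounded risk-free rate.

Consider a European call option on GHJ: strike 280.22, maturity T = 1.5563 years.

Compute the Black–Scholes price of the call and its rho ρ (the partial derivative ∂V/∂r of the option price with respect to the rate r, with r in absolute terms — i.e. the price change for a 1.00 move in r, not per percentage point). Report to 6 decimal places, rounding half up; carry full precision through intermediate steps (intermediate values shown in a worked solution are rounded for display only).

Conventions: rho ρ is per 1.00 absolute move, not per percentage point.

price = 35.075888
ρ = 141.433649

σ√T = 0.348·√1.5563 = 0.434136
d₁ = (ln(S/K) + (r+σ²/2)T) / (σ√T) = (ln(236.72/280.22) + (0.0703+0.348²/2)·1.5563) / 0.434136 = (-0.168697 + 0.203645) / 0.434136 = 0.080500
d₂ = d₁ − σ√T = 0.080500 − 0.434136 = -0.353636
e^{−rT} = 0.896365
N(d₁) = 0.532080,  N(d₂) = 0.361806
Call price V = S·N(d₁) − K·e^{−rT}·N(d₂) = 125.954028 − 90.878140 = 35.075888
ρ = K·T·e^{−rT}·N(d₂) = 141.433649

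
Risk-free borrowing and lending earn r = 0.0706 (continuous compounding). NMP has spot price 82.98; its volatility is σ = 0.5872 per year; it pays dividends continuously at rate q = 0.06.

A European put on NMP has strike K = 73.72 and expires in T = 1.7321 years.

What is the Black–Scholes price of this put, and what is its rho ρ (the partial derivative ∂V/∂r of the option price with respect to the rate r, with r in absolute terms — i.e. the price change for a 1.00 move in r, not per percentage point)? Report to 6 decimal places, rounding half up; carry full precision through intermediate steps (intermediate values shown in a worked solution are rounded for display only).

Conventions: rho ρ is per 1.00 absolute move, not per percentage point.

price = 16.594314
ρ = -65.873017

σ√T = 0.5872·√1.7321 = 0.772810
d₁ = (ln(S/K) + (r−q+σ²/2)T) / (σ√T) = (ln(82.98/73.72) + (0.0706−0.06+0.5872²/2)·1.7321) / 0.772810 = (0.118325 + 0.316978) / 0.772810 = 0.563273
d₂ = d₁ − σ√T = 0.563273 − 0.772810 = -0.209536
e^{−rT} = 0.884895
e^{−qT} = 0.901292
N(−d₁) = 0.286624,  N(−d₂) = 0.582985
Put price V = K·e^{−rT}·N(−d₂) − S·e^{−qT}·N(−d₁) = 38.030724 − 21.436410 = 16.594314
ρ = −K·T·e^{−rT}·N(−d₂) = -65.873017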